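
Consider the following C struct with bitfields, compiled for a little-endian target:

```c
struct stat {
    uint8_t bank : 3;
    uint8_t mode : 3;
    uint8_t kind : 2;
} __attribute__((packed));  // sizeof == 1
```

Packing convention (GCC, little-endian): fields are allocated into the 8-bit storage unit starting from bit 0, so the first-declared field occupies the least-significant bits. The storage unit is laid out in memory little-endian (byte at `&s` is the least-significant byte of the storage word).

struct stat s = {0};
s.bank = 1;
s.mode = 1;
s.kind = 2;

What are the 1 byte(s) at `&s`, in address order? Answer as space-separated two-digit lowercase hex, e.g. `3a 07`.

bank:3 = 1 → 0x1 << 0 → word 0x01
mode:3 = 1 → 0x1 << 3 → word 0x09
kind:2 = 2 → 0x2 << 6 → word 0x89
word = 0x89 → little-endian bytes:
  [0]=0x89

89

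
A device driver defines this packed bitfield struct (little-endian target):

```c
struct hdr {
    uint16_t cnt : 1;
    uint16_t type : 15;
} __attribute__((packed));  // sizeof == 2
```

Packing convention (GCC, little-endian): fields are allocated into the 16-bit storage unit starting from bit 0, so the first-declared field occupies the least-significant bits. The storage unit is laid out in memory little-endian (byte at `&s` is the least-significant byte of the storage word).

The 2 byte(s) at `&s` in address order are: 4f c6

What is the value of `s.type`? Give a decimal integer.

25383

[0]=0x4f [1]=0xc6 (little-endian) → word 0xc64f
cnt:1 @ bit 0 → (0xc64f>>0)&0x1 = 0x1
type:15 @ bit 1 → (0xc64f>>1)&0x7fff = 0x6327  ←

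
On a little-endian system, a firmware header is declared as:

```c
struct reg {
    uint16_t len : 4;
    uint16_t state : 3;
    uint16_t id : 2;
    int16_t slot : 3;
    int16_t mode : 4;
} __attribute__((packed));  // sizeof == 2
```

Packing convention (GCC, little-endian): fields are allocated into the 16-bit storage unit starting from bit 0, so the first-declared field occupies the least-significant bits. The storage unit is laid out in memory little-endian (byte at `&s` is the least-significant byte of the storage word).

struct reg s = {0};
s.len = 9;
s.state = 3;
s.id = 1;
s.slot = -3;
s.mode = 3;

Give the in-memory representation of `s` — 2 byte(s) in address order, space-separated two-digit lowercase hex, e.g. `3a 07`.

len:4 = 9 → 0x9 << 0 → word 0x0009
state:3 = 3 → 0x3 << 4 → word 0x0039
id:2 = 1 → 0x1 << 7 → word 0x00b9
slot:3 = -3 → 0x5 << 9 → word 0x0ab9
mode:4 = 3 → 0x3 << 12 → word 0x3ab9
word = 0x3ab9 → little-endian bytes:
  [0]=0xb9  [1]=0x3a

b9 3a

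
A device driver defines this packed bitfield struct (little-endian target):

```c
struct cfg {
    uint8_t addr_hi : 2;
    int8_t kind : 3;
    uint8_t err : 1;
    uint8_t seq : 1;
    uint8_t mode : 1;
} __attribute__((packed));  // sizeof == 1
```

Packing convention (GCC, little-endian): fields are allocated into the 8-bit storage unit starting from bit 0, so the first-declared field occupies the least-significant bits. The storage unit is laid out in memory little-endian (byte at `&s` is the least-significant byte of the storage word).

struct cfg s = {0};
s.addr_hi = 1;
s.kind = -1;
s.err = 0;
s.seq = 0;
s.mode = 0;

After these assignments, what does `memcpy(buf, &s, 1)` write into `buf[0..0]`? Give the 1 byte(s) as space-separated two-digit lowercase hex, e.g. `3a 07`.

1d

addr_hi:2 = 1 → 0x1 << 0 → word 0x01
kind:3 = -1 → 0x7 << 2 → word 0x1d
err:1 = 0 → 0x0 << 5 → word 0x1d
seq:1 = 0 → 0x0 << 6 → word 0x1d
mode:1 = 0 → 0x0 << 7 → word 0x1d
word = 0x1d → little-endian bytes:
  [0]=0x1d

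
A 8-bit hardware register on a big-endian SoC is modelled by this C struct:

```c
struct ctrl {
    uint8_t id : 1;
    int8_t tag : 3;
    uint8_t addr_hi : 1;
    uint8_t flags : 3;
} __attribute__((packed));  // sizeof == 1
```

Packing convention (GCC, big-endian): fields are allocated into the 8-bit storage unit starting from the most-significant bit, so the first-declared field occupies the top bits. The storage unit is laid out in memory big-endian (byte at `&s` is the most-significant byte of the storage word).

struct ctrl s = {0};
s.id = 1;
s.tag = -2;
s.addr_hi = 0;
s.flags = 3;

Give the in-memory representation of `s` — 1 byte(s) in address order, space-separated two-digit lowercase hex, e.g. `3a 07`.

e3

id (1b) val=1 bits=0x1 at bit 7: 0x80
tag (3b) val=-2 bits=0x6 at bit 4: 0xe0
addr_hi (1b) val=0 bits=0x0 at bit 3: 0xe0
flags (3b) val=3 bits=0x3 at bit 0: 0xe3
word = 0xe3 → big-endian bytes:
  [0]=0xe3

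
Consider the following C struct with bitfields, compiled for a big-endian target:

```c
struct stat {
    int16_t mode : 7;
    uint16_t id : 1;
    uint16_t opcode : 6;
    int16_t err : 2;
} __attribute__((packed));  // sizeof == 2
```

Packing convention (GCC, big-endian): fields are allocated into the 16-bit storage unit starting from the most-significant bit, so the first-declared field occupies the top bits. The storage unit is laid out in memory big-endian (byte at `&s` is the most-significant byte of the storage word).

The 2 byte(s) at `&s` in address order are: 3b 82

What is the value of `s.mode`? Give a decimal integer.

29

[0]=0x3b [1]=0x82 (big-endian) → word 0x3b82
mode:7 @ bit 9 → (0x3b82>>9)&0x7f = 0x1d  ←
id:1 @ bit 8 → (0x3b82>>8)&0x1 = 0x1
opcode:6 @ bit 2 → (0x3b82>>2)&0x3f = 0x20
err:2 @ bit 0 → (0x3b82>>0)&0x3 = 0x2
mode signed 7b, MSB=0: value = 29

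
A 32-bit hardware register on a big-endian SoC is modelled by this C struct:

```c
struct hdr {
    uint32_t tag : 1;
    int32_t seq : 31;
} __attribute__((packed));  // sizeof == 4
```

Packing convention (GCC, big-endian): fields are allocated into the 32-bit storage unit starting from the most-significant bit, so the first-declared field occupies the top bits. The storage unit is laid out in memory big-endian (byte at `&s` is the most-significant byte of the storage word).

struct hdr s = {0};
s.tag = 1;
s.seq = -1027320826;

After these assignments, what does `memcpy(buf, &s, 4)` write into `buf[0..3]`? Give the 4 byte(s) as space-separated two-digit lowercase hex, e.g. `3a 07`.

c2 c4 54 06

tag (1b) val=1 bits=0x1 at bit 31: 0x80000000
seq (31b) val=-1027320826 bits=0x42c45406 at bit 0: 0xc2c45406
word = 0xc2c45406 → big-endian bytes:
  [0]=0xc2  [1]=0xc4  [2]=0x54  [3]=0x06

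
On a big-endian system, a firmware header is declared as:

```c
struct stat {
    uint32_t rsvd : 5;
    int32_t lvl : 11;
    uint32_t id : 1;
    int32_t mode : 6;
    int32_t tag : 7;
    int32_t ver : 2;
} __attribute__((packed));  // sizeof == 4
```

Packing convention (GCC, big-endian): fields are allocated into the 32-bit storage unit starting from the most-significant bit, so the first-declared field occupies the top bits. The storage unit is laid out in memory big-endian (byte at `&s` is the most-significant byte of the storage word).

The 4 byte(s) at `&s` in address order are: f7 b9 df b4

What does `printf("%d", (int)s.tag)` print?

-19

[0]=0xf7 [1]=0xb9 [2]=0xdf [3]=0xb4 (big-endian) → word 0xf7b9dfb4
rsvd:5 @ bit 27 → (0xf7b9dfb4>>27)&0x1f = 0x1e
lvl:11 @ bit 16 → (0xf7b9dfb4>>16)&0x7ff = 0x7b9
id:1 @ bit 15 → (0xf7b9dfb4>>15)&0x1 = 0x1
mode:6 @ bit 9 → (0xf7b9dfb4>>9)&0x3f = 0x2f
tag:7 @ bit 2 → (0xf7b9dfb4>>2)&0x7f = 0x6d  ←
ver:2 @ bit 0 → (0xf7b9dfb4>>0)&0x3 = 0x0
tag signed 7b, MSB=1: 109 - 128 = -19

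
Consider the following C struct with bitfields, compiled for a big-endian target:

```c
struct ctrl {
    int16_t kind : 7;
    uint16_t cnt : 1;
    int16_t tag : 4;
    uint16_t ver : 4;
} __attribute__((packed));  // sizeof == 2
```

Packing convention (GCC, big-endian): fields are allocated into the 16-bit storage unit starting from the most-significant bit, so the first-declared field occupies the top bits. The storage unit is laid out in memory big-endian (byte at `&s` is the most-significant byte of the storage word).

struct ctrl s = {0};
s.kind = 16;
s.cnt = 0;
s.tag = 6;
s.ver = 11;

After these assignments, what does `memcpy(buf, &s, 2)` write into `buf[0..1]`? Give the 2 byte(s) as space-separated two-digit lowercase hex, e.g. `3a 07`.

20 6b

kind:7 = 16 → 0x10 << 9 → word 0x2000
cnt:1 = 0 → 0x0 << 8 → word 0x2000
tag:4 = 6 → 0x6 << 4 → word 0x2060
ver:4 = 11 → 0xb << 0 → word 0x206b
word = 0x206b → big-endian bytes:
  [0]=0x20  [1]=0x6b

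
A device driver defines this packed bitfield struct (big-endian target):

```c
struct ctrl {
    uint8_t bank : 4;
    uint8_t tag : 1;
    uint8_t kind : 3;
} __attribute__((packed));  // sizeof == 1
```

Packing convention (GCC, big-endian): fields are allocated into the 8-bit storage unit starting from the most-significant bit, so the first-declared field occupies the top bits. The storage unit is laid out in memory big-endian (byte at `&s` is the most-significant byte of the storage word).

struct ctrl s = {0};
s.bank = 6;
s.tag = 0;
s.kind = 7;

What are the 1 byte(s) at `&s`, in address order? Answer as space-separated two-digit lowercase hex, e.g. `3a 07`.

bank:4 = 6 → 0x6 << 4 → word 0x60
tag:1 = 0 → 0x0 << 3 → word 0x60
kind:3 = 7 → 0x7 << 0 → word 0x67
word = 0x67 → big-endian bytes:
  [0]=0x67

67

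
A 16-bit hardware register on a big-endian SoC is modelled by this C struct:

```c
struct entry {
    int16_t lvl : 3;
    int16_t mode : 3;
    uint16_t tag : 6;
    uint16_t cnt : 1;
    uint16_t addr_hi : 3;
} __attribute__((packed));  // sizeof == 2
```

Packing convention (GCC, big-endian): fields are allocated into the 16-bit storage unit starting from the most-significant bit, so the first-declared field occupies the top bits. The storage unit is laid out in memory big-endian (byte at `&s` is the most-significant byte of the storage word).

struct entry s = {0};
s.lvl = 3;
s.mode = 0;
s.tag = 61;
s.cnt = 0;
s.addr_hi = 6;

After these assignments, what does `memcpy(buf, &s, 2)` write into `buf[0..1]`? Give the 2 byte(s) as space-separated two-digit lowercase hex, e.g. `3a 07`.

63 d6

lvl:3 = 3 → 0x3 << 13 → word 0x6000
mode:3 = 0 → 0x0 << 10 → word 0x6000
tag:6 = 61 → 0x3d << 4 → word 0x63d0
cnt:1 = 0 → 0x0 << 3 → word 0x63d0
addr_hi:3 = 6 → 0x6 << 0 → word 0x63d6
word = 0x63d6 → big-endian bytes:
  [0]=0x63  [1]=0xd6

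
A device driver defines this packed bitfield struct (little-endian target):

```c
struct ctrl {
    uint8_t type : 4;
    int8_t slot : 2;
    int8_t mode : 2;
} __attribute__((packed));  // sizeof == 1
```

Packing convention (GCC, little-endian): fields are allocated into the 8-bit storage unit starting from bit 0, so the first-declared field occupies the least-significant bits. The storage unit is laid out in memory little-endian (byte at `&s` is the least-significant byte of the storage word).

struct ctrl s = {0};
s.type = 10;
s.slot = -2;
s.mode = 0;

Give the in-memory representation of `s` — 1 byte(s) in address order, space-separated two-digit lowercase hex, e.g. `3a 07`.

type (4b) val=10 bits=0xa at bit 0: 0x0a
slot (2b) val=-2 bits=0x2 at bit 4: 0x2a
mode (2b) val=0 bits=0x0 at bit 6: 0x2a
word = 0x2a → little-endian bytes:
  [0]=0x2a

2a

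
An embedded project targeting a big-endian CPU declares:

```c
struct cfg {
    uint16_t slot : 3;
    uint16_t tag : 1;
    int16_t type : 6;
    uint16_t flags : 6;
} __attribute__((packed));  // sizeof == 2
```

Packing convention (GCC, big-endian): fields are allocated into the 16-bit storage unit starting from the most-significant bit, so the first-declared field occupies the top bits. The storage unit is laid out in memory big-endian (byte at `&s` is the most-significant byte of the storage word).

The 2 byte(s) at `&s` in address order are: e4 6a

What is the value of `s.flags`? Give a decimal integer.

[0]=0xe4 [1]=0x6a (big-endian) → word 0xe46a
slot [13+:3] = (word>>13) & 0x7 = 7
tag [12+:1] = (word>>12) & 0x1 = 0
type [6+:6] = (word>>6) & 0x3f = 17
flags [0+:6] = (word>>0) & 0x3f = 42  ←

42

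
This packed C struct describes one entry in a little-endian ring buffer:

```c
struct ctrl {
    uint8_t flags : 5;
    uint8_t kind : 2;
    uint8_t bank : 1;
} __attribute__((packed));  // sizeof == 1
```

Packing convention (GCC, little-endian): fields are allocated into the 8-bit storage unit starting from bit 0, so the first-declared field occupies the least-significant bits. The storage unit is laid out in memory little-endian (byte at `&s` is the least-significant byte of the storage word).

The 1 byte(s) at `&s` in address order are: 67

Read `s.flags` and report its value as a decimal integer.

[0]=0x67 (little-endian) → word 0x67
flags:5 @ bit 0 → (0x67>>0)&0x1f = 0x7  ←
kind:2 @ bit 5 → (0x67>>5)&0x3 = 0x3
bank:1 @ bit 7 → (0x67>>7)&0x1 = 0x0

7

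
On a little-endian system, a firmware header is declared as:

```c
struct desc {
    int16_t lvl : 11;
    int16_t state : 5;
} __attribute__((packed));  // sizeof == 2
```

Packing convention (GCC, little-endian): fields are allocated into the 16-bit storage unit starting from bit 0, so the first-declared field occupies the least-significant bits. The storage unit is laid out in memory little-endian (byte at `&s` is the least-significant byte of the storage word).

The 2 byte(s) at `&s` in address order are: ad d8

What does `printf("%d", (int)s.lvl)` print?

[0]=0xad [1]=0xd8 (little-endian) → word 0xd8ad
lvl [0+:11] = (word>>0) & 0x7ff = 173  ←
state [11+:5] = (word>>11) & 0x1f = 27
lvl signed 11b, MSB=0: value = 173

173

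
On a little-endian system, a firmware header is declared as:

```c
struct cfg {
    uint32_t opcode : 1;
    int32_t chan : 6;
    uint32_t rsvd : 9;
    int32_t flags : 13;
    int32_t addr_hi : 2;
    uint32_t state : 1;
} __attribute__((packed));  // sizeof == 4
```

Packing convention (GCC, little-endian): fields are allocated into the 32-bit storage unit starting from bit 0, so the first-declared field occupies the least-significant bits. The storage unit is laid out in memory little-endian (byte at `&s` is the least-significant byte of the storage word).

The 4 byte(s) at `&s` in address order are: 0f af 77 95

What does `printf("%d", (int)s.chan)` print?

[0]=0x0f [1]=0xaf [2]=0x77 [3]=0x95 (little-endian) → word 0x9577af0f
opcode:1 @ bit 0 → (0x9577af0f>>0)&0x1 = 0x1
chan:6 @ bit 1 → (0x9577af0f>>1)&0x3f = 0x7  ←
rsvd:9 @ bit 7 → (0x9577af0f>>7)&0x1ff = 0x15e
flags:13 @ bit 16 → (0x9577af0f>>16)&0x1fff = 0x1577
addr_hi:2 @ bit 29 → (0x9577af0f>>29)&0x3 = 0x0
state:1 @ bit 31 → (0x9577af0f>>31)&0x1 = 0x1
chan signed 6b, MSB=0: value = 7

7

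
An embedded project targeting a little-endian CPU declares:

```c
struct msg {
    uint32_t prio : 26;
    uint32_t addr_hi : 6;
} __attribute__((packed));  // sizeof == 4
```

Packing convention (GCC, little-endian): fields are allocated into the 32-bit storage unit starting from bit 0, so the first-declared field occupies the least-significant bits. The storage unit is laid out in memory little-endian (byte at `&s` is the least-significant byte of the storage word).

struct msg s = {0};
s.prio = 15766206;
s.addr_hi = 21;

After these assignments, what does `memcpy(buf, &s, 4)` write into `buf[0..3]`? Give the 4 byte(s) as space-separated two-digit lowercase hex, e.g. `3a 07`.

prio (26b) val=15766206 bits=0xf092be at bit 0: 0x00f092be
addr_hi (6b) val=21 bits=0x15 at bit 26: 0x54f092be
word = 0x54f092be → little-endian bytes:
  [0]=0xbe  [1]=0x92  [2]=0xf0  [3]=0x54

be 92 f0 54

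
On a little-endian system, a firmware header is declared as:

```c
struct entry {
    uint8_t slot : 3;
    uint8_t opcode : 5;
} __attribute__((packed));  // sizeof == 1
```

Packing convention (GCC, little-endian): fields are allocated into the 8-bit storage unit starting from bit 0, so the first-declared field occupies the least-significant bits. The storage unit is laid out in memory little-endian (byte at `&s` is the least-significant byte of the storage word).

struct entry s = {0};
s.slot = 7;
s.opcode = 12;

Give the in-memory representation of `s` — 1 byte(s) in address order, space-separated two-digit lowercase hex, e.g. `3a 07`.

[0+:3] slot=7 & 0x7 = 0x7; word=0x07
[3+:5] opcode=12 & 0x1f = 0xc; word=0x67
word = 0x67 → little-endian bytes:
  [0]=0x67

67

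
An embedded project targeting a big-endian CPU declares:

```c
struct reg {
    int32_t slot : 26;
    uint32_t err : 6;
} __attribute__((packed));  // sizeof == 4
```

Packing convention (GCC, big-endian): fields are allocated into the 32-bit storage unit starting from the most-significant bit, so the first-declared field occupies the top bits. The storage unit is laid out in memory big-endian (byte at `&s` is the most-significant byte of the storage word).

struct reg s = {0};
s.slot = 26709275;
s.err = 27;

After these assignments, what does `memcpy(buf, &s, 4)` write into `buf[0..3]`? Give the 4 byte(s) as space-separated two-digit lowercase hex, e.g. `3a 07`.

65 e3 46 db

[6+:26] slot=26709275 & 0x3ffffff = 0x1978d1b; word=0x65e346c0
[0+:6] err=27 & 0x3f = 0x1b; word=0x65e346db
word = 0x65e346db → big-endian bytes:
  [0]=0x65  [1]=0xe3  [2]=0x46  [3]=0xdb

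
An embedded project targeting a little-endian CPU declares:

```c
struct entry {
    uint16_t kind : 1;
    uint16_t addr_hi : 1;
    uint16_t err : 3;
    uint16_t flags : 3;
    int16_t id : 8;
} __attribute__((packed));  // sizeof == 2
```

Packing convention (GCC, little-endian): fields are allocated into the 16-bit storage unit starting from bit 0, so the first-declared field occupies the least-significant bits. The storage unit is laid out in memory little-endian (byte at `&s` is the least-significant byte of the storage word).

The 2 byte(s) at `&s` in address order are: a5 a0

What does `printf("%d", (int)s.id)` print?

[0]=0xa5 [1]=0xa0 (little-endian) → word 0xa0a5
kind [0+:1] = (word>>0) & 0x1 = 1
addr_hi [1+:1] = (word>>1) & 0x1 = 0
err [2+:3] = (word>>2) & 0x7 = 1
flags [5+:3] = (word>>5) & 0x7 = 5
id [8+:8] = (word>>8) & 0xff = 160  ←
id signed 8b, MSB=1: 160 - 256 = -96

-96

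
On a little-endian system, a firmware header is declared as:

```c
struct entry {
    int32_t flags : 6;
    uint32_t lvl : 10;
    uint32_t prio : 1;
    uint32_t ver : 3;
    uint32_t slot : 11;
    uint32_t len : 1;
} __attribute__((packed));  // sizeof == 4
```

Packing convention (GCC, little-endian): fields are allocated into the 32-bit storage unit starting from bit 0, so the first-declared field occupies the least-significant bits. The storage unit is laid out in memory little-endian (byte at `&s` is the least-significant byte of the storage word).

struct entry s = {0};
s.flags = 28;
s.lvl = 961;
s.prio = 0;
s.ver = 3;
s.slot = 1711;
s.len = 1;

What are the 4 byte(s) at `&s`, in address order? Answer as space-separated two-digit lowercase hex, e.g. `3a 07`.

5c f0 f6 ea

flags (6b) val=28 bits=0x1c at bit 0: 0x0000001c
lvl (10b) val=961 bits=0x3c1 at bit 6: 0x0000f05c
prio (1b) val=0 bits=0x0 at bit 16: 0x0000f05c
ver (3b) val=3 bits=0x3 at bit 17: 0x0006f05c
slot (11b) val=1711 bits=0x6af at bit 20: 0x6af6f05c
len (1b) val=1 bits=0x1 at bit 31: 0xeaf6f05c
word = 0xeaf6f05c → little-endian bytes:
  [0]=0x5c  [1]=0xf0  [2]=0xf6  [3]=0xea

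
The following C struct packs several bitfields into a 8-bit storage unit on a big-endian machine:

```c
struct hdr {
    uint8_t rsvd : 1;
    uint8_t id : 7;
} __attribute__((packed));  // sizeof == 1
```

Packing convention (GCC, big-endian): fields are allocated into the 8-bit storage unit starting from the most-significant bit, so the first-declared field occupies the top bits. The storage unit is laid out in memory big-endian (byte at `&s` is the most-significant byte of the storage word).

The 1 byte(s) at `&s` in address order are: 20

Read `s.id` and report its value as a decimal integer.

[0]=0x20 (big-endian) → word 0x20
rsvd [7+:1] = (word>>7) & 0x1 = 0
id [0+:7] = (word>>0) & 0x7f = 32  ←

32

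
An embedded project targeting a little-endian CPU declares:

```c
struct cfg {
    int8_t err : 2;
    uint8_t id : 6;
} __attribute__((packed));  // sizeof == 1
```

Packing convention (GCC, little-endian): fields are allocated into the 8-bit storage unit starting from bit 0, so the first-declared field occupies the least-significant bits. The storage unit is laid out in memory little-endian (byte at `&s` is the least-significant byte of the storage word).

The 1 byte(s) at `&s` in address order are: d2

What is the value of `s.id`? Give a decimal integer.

[0]=0xd2 (little-endian) → word 0xd2
err [0+:2] = (word>>0) & 0x3 = 2
id [2+:6] = (word>>2) & 0x3f = 52  ←

52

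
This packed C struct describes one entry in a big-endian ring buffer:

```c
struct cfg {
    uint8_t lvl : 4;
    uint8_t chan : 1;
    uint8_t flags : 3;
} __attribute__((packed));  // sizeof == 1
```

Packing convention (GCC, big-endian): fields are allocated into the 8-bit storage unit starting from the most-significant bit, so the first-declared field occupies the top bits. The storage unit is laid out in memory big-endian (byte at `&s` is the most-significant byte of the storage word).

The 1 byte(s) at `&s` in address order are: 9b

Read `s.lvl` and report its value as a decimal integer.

9

[0]=0x9b (big-endian) → word 0x9b
lvl [4+:4] = (word>>4) & 0xf = 9  ←
chan [3+:1] = (word>>3) & 0x1 = 1
flags [0+:3] = (word>>0) & 0x7 = 3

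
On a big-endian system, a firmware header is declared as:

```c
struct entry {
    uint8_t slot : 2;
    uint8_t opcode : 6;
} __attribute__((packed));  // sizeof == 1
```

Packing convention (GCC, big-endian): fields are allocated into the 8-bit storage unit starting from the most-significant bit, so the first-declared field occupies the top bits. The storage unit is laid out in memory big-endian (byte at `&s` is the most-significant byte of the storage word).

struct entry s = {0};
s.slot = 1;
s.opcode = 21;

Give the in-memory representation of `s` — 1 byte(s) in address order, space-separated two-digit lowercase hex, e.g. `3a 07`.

slot (2b) val=1 bits=0x1 at bit 6: 0x40
opcode (6b) val=21 bits=0x15 at bit 0: 0x55
word = 0x55 → big-endian bytes:
  [0]=0x55

55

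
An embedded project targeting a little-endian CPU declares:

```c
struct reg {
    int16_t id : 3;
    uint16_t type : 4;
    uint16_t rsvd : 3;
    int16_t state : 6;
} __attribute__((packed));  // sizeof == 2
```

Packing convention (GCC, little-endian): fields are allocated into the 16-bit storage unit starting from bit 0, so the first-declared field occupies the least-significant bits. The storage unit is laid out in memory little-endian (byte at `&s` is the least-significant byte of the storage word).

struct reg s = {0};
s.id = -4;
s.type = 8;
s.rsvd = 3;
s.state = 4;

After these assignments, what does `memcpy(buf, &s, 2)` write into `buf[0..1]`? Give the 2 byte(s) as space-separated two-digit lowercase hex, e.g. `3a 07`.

c4 11

id (3b) val=-4 bits=0x4 at bit 0: 0x0004
type (4b) val=8 bits=0x8 at bit 3: 0x0044
rsvd (3b) val=3 bits=0x3 at bit 7: 0x01c4
state (6b) val=4 bits=0x4 at bit 10: 0x11c4
word = 0x11c4 → little-endian bytes:
  [0]=0xc4  [1]=0x11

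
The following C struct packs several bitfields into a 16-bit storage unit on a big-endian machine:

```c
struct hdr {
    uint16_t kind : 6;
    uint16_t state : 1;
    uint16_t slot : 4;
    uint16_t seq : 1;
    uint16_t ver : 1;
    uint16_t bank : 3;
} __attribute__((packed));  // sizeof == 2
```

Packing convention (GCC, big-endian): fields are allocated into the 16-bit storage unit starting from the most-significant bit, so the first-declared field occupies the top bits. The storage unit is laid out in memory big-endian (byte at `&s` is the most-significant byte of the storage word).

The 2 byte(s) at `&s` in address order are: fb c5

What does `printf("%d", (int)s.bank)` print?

5

[0]=0xfb [1]=0xc5 (big-endian) → word 0xfbc5
kind:6 @ bit 10 → (0xfbc5>>10)&0x3f = 0x3e
state:1 @ bit 9 → (0xfbc5>>9)&0x1 = 0x1
slot:4 @ bit 5 → (0xfbc5>>5)&0xf = 0xe
seq:1 @ bit 4 → (0xfbc5>>4)&0x1 = 0x0
ver:1 @ bit 3 → (0xfbc5>>3)&0x1 = 0x0
bank:3 @ bit 0 → (0xfbc5>>0)&0x7 = 0x5  ←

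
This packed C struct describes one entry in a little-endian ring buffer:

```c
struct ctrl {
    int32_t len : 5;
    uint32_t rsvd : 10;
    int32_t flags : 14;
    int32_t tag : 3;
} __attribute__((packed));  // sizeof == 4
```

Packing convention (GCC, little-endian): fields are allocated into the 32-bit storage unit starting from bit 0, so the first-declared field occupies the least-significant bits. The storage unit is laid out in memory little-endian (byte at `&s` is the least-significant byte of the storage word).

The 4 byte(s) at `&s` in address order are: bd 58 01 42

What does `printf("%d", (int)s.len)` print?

[0]=0xbd [1]=0x58 [2]=0x01 [3]=0x42 (little-endian) → word 0x420158bd
len:5 @ bit 0 → (0x420158bd>>0)&0x1f = 0x1d  ←
rsvd:10 @ bit 5 → (0x420158bd>>5)&0x3ff = 0x2c5
flags:14 @ bit 15 → (0x420158bd>>15)&0x3fff = 0x402
tag:3 @ bit 29 → (0x420158bd>>29)&0x7 = 0x2
len signed 5b, MSB=1: 29 - 32 = -3

-3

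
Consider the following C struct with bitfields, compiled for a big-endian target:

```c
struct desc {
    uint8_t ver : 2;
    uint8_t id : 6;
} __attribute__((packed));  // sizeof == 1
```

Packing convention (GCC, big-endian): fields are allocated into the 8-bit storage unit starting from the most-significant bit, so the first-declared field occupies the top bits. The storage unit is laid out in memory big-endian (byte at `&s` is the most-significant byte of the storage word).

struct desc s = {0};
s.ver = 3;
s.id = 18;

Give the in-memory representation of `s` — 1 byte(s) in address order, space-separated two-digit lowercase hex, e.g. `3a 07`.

[6+:2] ver=3 & 0x3 = 0x3; word=0xc0
[0+:6] id=18 & 0x3f = 0x12; word=0xd2
word = 0xd2 → big-endian bytes:
  [0]=0xd2

d2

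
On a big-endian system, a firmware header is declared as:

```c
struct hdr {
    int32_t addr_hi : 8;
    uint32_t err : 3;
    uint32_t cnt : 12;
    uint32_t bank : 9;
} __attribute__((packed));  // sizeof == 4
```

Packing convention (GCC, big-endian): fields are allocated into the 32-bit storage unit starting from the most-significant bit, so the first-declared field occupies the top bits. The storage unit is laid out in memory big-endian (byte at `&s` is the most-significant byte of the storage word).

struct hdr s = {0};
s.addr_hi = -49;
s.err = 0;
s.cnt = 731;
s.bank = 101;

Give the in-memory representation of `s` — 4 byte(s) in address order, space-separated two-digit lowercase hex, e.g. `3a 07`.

cf 05 b6 65

addr_hi (8b) val=-49 bits=0xcf at bit 24: 0xcf000000
err (3b) val=0 bits=0x0 at bit 21: 0xcf000000
cnt (12b) val=731 bits=0x2db at bit 9: 0xcf05b600
bank (9b) val=101 bits=0x65 at bit 0: 0xcf05b665
word = 0xcf05b665 → big-endian bytes:
  [0]=0xcf  [1]=0x05  [2]=0xb6  [3]=0x65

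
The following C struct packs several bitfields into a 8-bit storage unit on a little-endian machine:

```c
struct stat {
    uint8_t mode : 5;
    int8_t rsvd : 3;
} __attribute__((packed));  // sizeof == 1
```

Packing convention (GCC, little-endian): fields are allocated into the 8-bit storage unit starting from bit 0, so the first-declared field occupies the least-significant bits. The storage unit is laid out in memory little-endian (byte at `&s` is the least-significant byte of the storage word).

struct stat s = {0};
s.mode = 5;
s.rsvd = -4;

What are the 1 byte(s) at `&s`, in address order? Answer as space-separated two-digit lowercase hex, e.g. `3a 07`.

85

mode (5b) val=5 bits=0x5 at bit 0: 0x05
rsvd (3b) val=-4 bits=0x4 at bit 5: 0x85
word = 0x85 → little-endian bytes:
  [0]=0x85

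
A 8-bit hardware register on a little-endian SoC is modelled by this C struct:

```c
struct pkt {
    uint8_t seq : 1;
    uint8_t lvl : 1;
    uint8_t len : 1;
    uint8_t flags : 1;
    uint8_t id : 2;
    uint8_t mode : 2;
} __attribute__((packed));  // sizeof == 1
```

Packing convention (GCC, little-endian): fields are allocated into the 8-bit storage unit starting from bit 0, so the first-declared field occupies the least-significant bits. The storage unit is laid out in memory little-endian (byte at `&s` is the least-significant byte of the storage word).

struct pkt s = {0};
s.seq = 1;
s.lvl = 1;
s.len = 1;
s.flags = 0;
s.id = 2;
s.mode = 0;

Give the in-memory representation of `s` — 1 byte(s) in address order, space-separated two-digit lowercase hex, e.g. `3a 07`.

27

[0+:1] seq=1 & 0x1 = 0x1; word=0x01
[1+:1] lvl=1 & 0x1 = 0x1; word=0x03
[2+:1] len=1 & 0x1 = 0x1; word=0x07
[3+:1] flags=0 & 0x1 = 0x0; word=0x07
[4+:2] id=2 & 0x3 = 0x2; word=0x27
[6+:2] mode=0 & 0x3 = 0x0; word=0x27
word = 0x27 → little-endian bytes:
  [0]=0x27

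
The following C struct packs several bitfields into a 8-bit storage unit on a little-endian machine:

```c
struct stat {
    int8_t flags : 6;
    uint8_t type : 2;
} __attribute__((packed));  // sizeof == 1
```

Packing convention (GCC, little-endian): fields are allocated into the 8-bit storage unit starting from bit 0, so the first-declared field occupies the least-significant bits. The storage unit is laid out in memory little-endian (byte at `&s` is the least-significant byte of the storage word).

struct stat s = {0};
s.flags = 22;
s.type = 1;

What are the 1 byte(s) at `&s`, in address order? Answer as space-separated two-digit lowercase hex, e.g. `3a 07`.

flags (6b) val=22 bits=0x16 at bit 0: 0x16
type (2b) val=1 bits=0x1 at bit 6: 0x56
word = 0x56 → little-endian bytes:
  [0]=0x56

56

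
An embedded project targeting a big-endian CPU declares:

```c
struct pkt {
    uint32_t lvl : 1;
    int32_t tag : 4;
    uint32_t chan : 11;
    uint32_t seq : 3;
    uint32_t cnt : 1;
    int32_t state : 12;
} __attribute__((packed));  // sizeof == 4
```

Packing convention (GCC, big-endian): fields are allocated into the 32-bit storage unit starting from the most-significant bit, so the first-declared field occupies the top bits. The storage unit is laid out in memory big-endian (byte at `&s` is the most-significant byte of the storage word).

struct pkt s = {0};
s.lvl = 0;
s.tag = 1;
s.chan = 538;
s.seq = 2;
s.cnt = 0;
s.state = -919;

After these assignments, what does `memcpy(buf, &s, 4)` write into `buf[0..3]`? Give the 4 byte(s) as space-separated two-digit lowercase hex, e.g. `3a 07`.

0a 1a 4c 69

[31+:1] lvl=0 & 0x1 = 0x0; word=0x00000000
[27+:4] tag=1 & 0xf = 0x1; word=0x08000000
[16+:11] chan=538 & 0x7ff = 0x21a; word=0x0a1a0000
[13+:3] seq=2 & 0x7 = 0x2; word=0x0a1a4000
[12+:1] cnt=0 & 0x1 = 0x0; word=0x0a1a4000
[0+:12] state=-919 & 0xfff = 0xc69; word=0x0a1a4c69
word = 0x0a1a4c69 → big-endian bytes:
  [0]=0x0a  [1]=0x1a  [2]=0x4c  [3]=0x69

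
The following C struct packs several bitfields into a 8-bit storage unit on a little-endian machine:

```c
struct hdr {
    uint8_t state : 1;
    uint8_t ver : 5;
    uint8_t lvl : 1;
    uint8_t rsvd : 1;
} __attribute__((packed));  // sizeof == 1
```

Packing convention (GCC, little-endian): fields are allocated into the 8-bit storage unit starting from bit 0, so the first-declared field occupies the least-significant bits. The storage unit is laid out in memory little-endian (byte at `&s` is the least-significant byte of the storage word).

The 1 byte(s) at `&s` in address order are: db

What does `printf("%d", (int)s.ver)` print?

[0]=0xdb (little-endian) → word 0xdb
state [0+:1] = (word>>0) & 0x1 = 1
ver [1+:5] = (word>>1) & 0x1f = 13  ←
lvl [6+:1] = (word>>6) & 0x1 = 1
rsvd [7+:1] = (word>>7) & 0x1 = 1

13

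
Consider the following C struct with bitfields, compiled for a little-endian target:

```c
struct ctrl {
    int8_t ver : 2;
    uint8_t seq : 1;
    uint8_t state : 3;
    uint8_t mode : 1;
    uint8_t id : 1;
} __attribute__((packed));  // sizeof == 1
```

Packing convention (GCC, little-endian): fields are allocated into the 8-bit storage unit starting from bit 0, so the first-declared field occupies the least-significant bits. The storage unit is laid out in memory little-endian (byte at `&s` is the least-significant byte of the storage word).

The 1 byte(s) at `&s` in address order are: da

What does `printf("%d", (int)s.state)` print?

[0]=0xda (little-endian) → word 0xda
ver [0+:2] = (word>>0) & 0x3 = 2
seq [2+:1] = (word>>2) & 0x1 = 0
state [3+:3] = (word>>3) & 0x7 = 3  ←
mode [6+:1] = (word>>6) & 0x1 = 1
id [7+:1] = (word>>7) & 0x1 = 1

3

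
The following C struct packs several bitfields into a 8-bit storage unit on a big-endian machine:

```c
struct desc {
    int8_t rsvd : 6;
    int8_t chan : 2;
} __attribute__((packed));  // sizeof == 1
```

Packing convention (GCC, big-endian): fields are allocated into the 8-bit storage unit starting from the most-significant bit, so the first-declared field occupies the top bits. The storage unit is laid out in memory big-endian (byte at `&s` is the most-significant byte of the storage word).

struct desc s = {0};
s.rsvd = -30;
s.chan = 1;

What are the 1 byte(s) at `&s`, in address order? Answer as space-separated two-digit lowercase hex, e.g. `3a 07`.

89

[2+:6] rsvd=-30 & 0x3f = 0x22; word=0x88
[0+:2] chan=1 & 0x3 = 0x1; word=0x89
word = 0x89 → big-endian bytes:
  [0]=0x89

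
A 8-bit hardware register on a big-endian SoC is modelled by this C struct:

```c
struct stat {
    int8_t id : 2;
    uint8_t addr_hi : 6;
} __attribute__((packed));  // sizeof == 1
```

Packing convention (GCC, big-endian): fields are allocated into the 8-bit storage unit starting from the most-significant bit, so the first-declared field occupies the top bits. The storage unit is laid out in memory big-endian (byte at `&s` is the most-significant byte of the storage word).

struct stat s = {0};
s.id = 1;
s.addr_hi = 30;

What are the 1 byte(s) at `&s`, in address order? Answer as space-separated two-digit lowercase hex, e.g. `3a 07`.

[6+:2] id=1 & 0x3 = 0x1; word=0x40
[0+:6] addr_hi=30 & 0x3f = 0x1e; word=0x5e
word = 0x5e → big-endian bytes:
  [0]=0x5e

5e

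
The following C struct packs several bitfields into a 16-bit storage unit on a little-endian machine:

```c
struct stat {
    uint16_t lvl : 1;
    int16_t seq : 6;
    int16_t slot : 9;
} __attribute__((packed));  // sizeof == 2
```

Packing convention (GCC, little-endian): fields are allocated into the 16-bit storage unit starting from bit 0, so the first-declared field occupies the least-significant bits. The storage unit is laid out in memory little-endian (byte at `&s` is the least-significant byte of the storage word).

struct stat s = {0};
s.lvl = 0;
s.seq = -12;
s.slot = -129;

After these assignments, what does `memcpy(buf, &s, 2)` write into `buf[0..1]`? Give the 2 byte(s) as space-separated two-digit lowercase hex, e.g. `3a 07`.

[0+:1] lvl=0 & 0x1 = 0x0; word=0x0000
[1+:6] seq=-12 & 0x3f = 0x34; word=0x0068
[7+:9] slot=-129 & 0x1ff = 0x17f; word=0xbfe8
word = 0xbfe8 → little-endian bytes:
  [0]=0xe8  [1]=0xbf

e8 bf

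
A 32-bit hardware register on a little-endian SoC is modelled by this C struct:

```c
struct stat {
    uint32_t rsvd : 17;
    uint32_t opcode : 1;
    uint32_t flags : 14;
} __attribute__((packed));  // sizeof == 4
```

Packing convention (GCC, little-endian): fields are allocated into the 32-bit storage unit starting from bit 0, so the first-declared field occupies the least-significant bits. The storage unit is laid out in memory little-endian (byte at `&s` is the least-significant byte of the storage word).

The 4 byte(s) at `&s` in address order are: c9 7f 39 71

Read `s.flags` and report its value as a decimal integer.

7246

[0]=0xc9 [1]=0x7f [2]=0x39 [3]=0x71 (little-endian) → word 0x71397fc9
rsvd [0+:17] = (word>>0) & 0x1ffff = 98249
opcode [17+:1] = (word>>17) & 0x1 = 0
flags [18+:14] = (word>>18) & 0x3fff = 7246  ←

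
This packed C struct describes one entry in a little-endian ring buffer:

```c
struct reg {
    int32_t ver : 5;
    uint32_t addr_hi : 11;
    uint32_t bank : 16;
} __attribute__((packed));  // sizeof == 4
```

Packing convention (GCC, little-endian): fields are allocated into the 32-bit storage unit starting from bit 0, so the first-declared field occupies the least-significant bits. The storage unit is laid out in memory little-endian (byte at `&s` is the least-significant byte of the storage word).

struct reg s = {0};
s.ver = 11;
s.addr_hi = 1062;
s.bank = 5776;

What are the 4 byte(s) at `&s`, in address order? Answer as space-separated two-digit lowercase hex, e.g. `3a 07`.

cb 84 90 16

ver:5 = 11 → 0xb << 0 → word 0x0000000b
addr_hi:11 = 1062 → 0x426 << 5 → word 0x000084cb
bank:16 = 5776 → 0x1690 << 16 → word 0x169084cb
word = 0x169084cb → little-endian bytes:
  [0]=0xcb  [1]=0x84  [2]=0x90  [3]=0x16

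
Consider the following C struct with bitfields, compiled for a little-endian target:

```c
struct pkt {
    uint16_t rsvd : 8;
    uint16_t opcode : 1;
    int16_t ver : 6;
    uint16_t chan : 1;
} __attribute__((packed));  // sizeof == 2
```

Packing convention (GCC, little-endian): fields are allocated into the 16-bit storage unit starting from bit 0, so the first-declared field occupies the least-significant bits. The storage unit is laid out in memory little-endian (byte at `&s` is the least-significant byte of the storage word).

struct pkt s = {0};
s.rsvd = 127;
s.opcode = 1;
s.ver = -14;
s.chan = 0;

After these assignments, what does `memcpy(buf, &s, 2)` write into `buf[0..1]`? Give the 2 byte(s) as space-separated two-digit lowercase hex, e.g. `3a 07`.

7f 65

[0+:8] rsvd=127 & 0xff = 0x7f; word=0x007f
[8+:1] opcode=1 & 0x1 = 0x1; word=0x017f
[9+:6] ver=-14 & 0x3f = 0x32; word=0x657f
[15+:1] chan=0 & 0x1 = 0x0; word=0x657f
word = 0x657f → little-endian bytes:
  [0]=0x7f  [1]=0x65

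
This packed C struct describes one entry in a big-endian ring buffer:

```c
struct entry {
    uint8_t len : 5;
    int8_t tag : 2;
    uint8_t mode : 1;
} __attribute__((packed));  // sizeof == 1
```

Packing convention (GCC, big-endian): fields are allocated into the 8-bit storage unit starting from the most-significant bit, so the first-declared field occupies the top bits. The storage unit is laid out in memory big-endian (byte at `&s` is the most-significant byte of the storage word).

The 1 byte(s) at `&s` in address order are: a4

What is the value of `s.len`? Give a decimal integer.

[0]=0xa4 (big-endian) → word 0xa4
len [3+:5] = (word>>3) & 0x1f = 20  ←
tag [1+:2] = (word>>1) & 0x3 = 2
mode [0+:1] = (word>>0) & 0x1 = 0

20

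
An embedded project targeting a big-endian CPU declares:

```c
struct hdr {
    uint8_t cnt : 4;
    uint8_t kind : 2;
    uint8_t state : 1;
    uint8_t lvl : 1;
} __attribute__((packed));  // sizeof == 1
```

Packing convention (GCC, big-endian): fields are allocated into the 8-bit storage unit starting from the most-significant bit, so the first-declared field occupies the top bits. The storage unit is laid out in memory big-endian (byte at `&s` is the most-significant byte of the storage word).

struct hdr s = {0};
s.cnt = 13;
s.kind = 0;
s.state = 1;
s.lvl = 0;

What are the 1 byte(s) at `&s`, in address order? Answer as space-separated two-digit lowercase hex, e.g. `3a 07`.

cnt:4 = 13 → 0xd << 4 → word 0xd0
kind:2 = 0 → 0x0 << 2 → word 0xd0
state:1 = 1 → 0x1 << 1 → word 0xd2
lvl:1 = 0 → 0x0 << 0 → word 0xd2
word = 0xd2 → big-endian bytes:
  [0]=0xd2

d2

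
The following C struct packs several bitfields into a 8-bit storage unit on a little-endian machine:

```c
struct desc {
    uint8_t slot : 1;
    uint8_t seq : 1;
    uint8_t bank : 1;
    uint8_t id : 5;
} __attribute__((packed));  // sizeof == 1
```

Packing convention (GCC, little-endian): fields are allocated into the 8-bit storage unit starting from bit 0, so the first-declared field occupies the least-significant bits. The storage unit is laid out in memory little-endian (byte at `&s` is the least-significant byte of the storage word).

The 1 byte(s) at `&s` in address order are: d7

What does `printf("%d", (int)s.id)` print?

[0]=0xd7 (little-endian) → word 0xd7
slot:1 @ bit 0 → (0xd7>>0)&0x1 = 0x1
seq:1 @ bit 1 → (0xd7>>1)&0x1 = 0x1
bank:1 @ bit 2 → (0xd7>>2)&0x1 = 0x1
id:5 @ bit 3 → (0xd7>>3)&0x1f = 0x1a  ←

26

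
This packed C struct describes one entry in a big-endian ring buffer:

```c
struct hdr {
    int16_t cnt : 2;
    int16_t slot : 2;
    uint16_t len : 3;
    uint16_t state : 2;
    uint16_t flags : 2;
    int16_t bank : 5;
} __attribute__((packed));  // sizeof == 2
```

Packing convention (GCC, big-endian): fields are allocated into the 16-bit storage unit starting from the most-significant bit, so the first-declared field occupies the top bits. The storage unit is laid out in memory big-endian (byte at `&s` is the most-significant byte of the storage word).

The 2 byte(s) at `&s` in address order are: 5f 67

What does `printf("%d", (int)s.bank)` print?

7

[0]=0x5f [1]=0x67 (big-endian) → word 0x5f67
cnt:2 @ bit 14 → (0x5f67>>14)&0x3 = 0x1
slot:2 @ bit 12 → (0x5f67>>12)&0x3 = 0x1
len:3 @ bit 9 → (0x5f67>>9)&0x7 = 0x7
state:2 @ bit 7 → (0x5f67>>7)&0x3 = 0x2
flags:2 @ bit 5 → (0x5f67>>5)&0x3 = 0x3
bank:5 @ bit 0 → (0x5f67>>0)&0x1f = 0x7  ←
bank signed 5b, MSB=0: value = 7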